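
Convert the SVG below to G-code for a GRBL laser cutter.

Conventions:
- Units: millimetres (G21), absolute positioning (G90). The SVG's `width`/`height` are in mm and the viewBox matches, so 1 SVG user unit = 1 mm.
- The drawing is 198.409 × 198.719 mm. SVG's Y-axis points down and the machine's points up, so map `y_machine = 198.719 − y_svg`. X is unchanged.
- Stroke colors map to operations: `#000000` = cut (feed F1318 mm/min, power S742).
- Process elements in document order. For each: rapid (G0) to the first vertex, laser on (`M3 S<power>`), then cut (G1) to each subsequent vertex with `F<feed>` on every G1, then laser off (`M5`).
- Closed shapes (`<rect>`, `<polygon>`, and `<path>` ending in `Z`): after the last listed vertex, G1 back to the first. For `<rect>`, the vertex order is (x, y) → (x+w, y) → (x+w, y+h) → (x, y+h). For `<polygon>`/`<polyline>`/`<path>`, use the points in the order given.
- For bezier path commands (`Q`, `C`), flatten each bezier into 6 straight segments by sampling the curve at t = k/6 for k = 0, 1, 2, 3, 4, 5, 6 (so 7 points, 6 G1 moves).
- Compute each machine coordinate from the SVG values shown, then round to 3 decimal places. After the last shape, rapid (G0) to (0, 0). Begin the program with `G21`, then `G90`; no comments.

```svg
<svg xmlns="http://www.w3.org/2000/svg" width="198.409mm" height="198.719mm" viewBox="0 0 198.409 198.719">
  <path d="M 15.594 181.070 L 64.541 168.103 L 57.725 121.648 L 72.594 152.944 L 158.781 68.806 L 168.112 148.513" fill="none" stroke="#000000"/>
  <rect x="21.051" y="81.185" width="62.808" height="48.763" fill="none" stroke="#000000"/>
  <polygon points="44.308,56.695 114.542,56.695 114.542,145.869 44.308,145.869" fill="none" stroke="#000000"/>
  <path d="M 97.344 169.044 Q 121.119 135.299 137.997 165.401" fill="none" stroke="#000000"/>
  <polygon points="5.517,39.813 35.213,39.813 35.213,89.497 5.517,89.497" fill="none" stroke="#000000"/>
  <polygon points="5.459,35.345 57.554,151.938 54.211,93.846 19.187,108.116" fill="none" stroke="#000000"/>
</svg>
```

G21
G90
G0 X15.594 Y17.649
M3 S742
G1 X64.541 Y30.616 F1318
G1 X57.725 Y77.071 F1318
G1 X72.594 Y45.775 F1318
G1 X158.781 Y129.913 F1318
G1 X168.112 Y50.206 F1318
M5
G0 X21.051 Y117.534
M3 S742
G1 X83.859 Y117.534 F1318
G1 X83.859 Y68.771 F1318
G1 X21.051 Y68.771 F1318
G1 X21.051 Y117.534 F1318
M5
G0 X44.308 Y142.024
M3 S742
G1 X114.542 Y142.024 F1318
G1 X114.542 Y52.850 F1318
G1 X44.308 Y52.850 F1318
G1 X44.308 Y142.024 F1318
M5
G0 X97.344 Y29.675
M3 S742
G1 X105.077 Y39.150 F1318
G1 X112.428 Y45.078 F1318
G1 X119.395 Y47.458 F1318
G1 X125.979 Y46.292 F1318
G1 X132.179 Y41.578 F1318
G1 X137.997 Y33.318 F1318
M5
G0 X5.517 Y158.906
M3 S742
G1 X35.213 Y158.906 F1318
G1 X35.213 Y109.222 F1318
G1 X5.517 Y109.222 F1318
G1 X5.517 Y158.906 F1318
M5
G0 X5.459 Y163.374
M3 S742
G1 X57.554 Y46.781 F1318
G1 X54.211 Y104.873 F1318
G1 X19.187 Y90.603 F1318
G1 X5.459 Y163.374 F1318
M5
G0 X0.000 Y0.000

Since the viewBox matches the mm dimensions, user units are millimetres directly. The only transform is the Y-flip y_m = 198.719 − y_svg.

Shape 1 is a open polyline drawn with `<path>`. Its stroke #000000 means cut at S742, F1318. After flipping Y the toolpath is (15.594,17.649) → (64.541,30.616) → (57.725,77.071) → (72.594,45.775) → (158.781,129.913) → (168.112,50.206).

Shape 2 is a rectangle drawn with `<rect>`. Its stroke #000000 means cut at S742, F1318. After flipping Y the toolpath is (21.051,117.534) → (83.859,117.534) → (83.859,68.771) → (21.051,68.771) → (21.051,117.534), returning to the start.

Shape 3 is a rectangle drawn with `<polygon>`. Its stroke #000000 means cut at S742, F1318. After flipping Y the toolpath is (44.308,142.024) → (114.542,142.024) → (114.542,52.850) → (44.308,52.850) → (44.308,142.024), returning to the start.

Shape 4 is a quadratic bezier drawn with `<path>`. Its stroke #000000 means cut at S742, F1318. After flipping Y the toolpath is (97.344,29.675) → (105.077,39.150) → (112.428,45.078) → (119.395,47.458) → (125.979,46.292) → (132.179,41.578) → (137.997,33.318).

Shape 5 is a rectangle drawn with `<polygon>`. Its stroke #000000 means cut at S742, F1318. After flipping Y the toolpath is (5.517,158.906) → (35.213,158.906) → (35.213,109.222) → (5.517,109.222) → (5.517,158.906), returning to the start.

Shape 6 is a closed polygon drawn with `<polygon>`. Its stroke #000000 means cut at S742, F1318. After flipping Y the toolpath is (5.459,163.374) → (57.554,46.781) → (54.211,104.873) → (19.187,90.603) → (5.459,163.374), returning to the start.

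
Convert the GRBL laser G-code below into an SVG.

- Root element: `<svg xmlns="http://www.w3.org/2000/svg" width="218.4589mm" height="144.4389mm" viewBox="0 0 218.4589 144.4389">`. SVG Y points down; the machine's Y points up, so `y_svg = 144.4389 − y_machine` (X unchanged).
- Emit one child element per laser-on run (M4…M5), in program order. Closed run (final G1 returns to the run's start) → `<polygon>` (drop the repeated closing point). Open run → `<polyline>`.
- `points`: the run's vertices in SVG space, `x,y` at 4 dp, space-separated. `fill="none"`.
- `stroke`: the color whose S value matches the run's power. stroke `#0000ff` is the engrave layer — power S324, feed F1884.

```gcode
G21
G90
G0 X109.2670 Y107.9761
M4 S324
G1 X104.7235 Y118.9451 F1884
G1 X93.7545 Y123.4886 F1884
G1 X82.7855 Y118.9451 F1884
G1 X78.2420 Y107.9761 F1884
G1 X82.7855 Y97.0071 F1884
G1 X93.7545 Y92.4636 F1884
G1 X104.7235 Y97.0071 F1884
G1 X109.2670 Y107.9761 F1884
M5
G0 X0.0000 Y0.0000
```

<svg xmlns="http://www.w3.org/2000/svg" width="218.4589mm" height="144.4389mm" viewBox="0 0 218.4589 144.4389">
  <polygon points="109.2670,36.4628 104.7235,25.4938 93.7545,20.9503 82.7855,25.4938 78.2420,36.4628 82.7855,47.4318 93.7545,51.9753 104.7235,47.4318" fill="none" stroke="#0000ff"/>
</svg>

Each laser-on run becomes one SVG element. Flip Y back into SVG space with y_svg = 144.4389 − y_machine. Every run uses S324, so all elements get stroke `#0000ff` (engrave).

Run 1: The run returns to its start, so emit a `<polygon>` with points (Y-flipped): 109.2670,36.4628 104.7235,25.4938 93.7545,20.9503 82.7855,25.4938 78.2420,36.4628 82.7855,47.4318 93.7545,51.9753 104.7235,47.4318.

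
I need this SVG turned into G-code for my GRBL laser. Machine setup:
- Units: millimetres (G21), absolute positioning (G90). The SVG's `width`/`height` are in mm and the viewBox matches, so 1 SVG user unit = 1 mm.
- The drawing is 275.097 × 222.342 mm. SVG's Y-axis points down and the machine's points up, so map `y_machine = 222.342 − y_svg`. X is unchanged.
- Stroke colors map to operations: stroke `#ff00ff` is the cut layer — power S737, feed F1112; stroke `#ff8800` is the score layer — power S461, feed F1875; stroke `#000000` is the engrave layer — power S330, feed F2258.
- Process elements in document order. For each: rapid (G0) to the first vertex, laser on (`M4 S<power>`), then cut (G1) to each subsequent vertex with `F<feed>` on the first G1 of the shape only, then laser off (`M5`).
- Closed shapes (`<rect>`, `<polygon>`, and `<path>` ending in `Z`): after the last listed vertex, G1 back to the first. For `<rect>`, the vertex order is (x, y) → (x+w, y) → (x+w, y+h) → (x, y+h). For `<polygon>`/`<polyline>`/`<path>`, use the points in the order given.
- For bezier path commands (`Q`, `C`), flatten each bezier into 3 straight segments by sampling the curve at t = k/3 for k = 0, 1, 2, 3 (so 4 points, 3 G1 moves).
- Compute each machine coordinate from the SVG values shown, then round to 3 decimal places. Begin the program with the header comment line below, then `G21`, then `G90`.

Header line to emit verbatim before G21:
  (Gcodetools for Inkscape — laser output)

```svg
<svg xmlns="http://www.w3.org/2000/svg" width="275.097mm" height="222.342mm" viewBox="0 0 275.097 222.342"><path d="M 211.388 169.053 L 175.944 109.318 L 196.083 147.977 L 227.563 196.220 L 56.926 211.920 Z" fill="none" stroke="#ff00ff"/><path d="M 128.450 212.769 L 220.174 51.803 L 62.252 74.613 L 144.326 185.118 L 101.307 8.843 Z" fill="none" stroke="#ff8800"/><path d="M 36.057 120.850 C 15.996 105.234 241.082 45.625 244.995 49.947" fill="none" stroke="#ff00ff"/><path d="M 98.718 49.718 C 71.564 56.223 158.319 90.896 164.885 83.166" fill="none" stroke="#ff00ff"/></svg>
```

(Gcodetools for Inkscape — laser output)
G21
G90
G0 X211.388 Y53.289
M4 S737
G1 X175.944 Y113.024 F1112
G1 X196.083 Y74.365
G1 X227.563 Y26.122
G1 X56.926 Y10.422
G1 X211.388 Y53.289
M5
G0 X128.450 Y9.573
M4 S461
G1 X220.174 Y170.539 F1875
G1 X62.252 Y147.729
G1 X144.326 Y37.224
G1 X101.307 Y213.499
G1 X128.450 Y9.573
M5
G0 X36.057 Y101.492
M4 S737
G1 X80.441 Y127.775 F1112
G1 X184.629 Y159.404
G1 X244.995 Y172.395
M5
G0 X98.718 Y172.624
M4 S737
G1 X102.345 Y159.343 F1112
G1 X138.778 Y142.967
G1 X164.885 Y139.176
M5

Since the viewBox matches the mm dimensions, user units are millimetres directly. The only transform is the Y-flip y_m = 222.342 − y_svg.

Shape 1 is a closed polygon drawn with `<path>`. Its stroke #ff00ff means cut at S737, F1112. After flipping Y the toolpath is (211.388,53.289) → (175.944,113.024) → (196.083,74.365) → (227.563,26.122) → (56.926,10.422) → (211.388,53.289), returning to the start.

Shape 2 is a closed polygon drawn with `<path>`. Its stroke #ff8800 means score at S461, F1875. After flipping Y the toolpath is (128.450,9.573) → (220.174,170.539) → (62.252,147.729) → (144.326,37.224) → (101.307,213.499) → (128.450,9.573), returning to the start.

Shape 3 is a cubic bezier drawn with `<path>`. Its stroke #ff00ff means cut at S737, F1112. After flipping Y the toolpath is (36.057,101.492) → (80.441,127.775) → (184.629,159.404) → (244.995,172.395).

Shape 4 is a cubic bezier drawn with `<path>`. Its stroke #ff00ff means cut at S737, F1112. After flipping Y the toolpath is (98.718,172.624) → (102.345,159.343) → (138.778,142.967) → (164.885,139.176).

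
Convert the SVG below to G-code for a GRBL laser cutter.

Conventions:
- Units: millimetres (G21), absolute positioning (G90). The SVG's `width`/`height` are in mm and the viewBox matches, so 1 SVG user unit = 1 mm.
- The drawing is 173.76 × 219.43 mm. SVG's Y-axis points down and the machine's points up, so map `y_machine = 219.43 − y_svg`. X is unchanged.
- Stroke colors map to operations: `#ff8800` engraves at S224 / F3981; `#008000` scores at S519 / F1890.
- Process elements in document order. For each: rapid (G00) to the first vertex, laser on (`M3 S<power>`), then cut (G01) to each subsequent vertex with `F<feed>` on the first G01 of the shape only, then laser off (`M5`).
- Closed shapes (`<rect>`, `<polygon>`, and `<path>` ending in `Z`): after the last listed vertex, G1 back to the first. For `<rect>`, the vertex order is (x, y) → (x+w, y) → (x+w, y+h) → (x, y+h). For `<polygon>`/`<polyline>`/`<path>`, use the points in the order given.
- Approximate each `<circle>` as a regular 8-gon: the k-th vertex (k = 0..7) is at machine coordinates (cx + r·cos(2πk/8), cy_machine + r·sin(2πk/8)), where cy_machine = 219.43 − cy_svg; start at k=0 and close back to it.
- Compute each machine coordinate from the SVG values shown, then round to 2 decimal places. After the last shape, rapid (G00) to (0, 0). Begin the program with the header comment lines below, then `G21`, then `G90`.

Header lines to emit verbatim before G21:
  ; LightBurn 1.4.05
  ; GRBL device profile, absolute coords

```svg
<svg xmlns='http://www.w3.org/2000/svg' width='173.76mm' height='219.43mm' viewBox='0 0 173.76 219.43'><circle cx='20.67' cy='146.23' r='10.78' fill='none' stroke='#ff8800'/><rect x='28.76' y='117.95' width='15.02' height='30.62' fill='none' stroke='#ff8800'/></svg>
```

; LightBurn 1.4.05
; GRBL device profile, absolute coords
G21
G90
G00 X31.45 Y73.20
M3 S224
G01 X28.29 Y80.82 F3981
G01 X20.67 Y83.98
G01 X13.05 Y80.82
G01 X9.89 Y73.20
G01 X13.05 Y65.58
G01 X20.67 Y62.42
G01 X28.29 Y65.58
G01 X31.45 Y73.20
M5
G00 X28.76 Y101.48
M3 S224
G01 X43.78 Y101.48 F3981
G01 X43.78 Y70.86
G01 X28.76 Y70.86
G01 X28.76 Y101.48
M5
G00 X0.00 Y0.00

Since the viewBox matches the mm dimensions, user units are millimetres directly. The only transform is the Y-flip y_m = 219.43 − y_svg.

Shape 1 is a circle drawn with `<circle>`. Its stroke #ff8800 means engrave at S224, F3981. After flipping Y the toolpath is (31.45,73.20) → (28.29,80.82) → (20.67,83.98) → (13.05,80.82) → (9.89,73.20) → (13.05,65.58) → (20.67,62.42) → (28.29,65.58) → (31.45,73.20), returning to the start.

Shape 2 is a rectangle drawn with `<rect>`. Its stroke #ff8800 means engrave at S224, F3981. After flipping Y the toolpath is (28.76,101.48) → (43.78,101.48) → (43.78,70.86) → (28.76,70.86) → (28.76,101.48), returning to the start.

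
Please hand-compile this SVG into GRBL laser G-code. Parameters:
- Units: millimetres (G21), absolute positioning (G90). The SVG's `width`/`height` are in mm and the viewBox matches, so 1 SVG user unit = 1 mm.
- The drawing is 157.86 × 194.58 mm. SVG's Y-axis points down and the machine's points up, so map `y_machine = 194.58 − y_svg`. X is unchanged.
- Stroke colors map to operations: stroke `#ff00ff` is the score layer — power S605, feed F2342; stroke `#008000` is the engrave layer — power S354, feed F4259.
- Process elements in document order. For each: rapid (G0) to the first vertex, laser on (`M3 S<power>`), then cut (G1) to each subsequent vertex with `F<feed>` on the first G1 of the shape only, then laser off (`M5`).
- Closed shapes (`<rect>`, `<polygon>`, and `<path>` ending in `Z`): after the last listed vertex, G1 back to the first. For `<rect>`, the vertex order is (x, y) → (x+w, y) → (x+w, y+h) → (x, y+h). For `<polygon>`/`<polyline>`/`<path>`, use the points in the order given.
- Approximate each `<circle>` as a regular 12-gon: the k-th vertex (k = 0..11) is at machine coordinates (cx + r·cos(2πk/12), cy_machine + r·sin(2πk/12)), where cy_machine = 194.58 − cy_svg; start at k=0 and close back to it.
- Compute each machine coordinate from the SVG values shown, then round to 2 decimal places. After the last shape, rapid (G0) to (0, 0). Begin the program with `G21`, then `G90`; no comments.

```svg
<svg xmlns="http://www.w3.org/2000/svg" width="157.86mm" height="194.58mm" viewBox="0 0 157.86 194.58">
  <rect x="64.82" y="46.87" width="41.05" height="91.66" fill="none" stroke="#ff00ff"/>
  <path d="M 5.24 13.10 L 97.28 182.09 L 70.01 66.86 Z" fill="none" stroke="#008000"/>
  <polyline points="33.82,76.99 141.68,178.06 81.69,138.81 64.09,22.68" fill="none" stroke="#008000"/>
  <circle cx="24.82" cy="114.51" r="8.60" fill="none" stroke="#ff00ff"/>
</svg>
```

Since the viewBox matches the mm dimensions, user units are millimetres directly. The only transform is the Y-flip y_m = 194.58 − y_svg.

Shape 1 is a rectangle drawn with `<rect>`. Its stroke #ff00ff means score at S605, F2342. After flipping Y the toolpath is (64.82,147.71) → (105.87,147.71) → (105.87,56.05) → (64.82,56.05) → (64.82,147.71), returning to the start.

Shape 2 is a closed polygon drawn with `<path>`. Its stroke #008000 means engrave at S354, F4259. After flipping Y the toolpath is (5.24,181.48) → (97.28,12.49) → (70.01,127.72) → (5.24,181.48), returning to the start.

Shape 3 is a open polyline drawn with `<polyline>`. Its stroke #008000 means engrave at S354, F4259. After flipping Y the toolpath is (33.82,117.59) → (141.68,16.52) → (81.69,55.77) → (64.09,171.90).

Shape 4 is a circle drawn with `<circle>`. Its stroke #ff00ff means score at S605, F2342. After flipping Y the toolpath is (33.42,80.07) → (32.27,84.37) → (29.12,87.52) → (24.82,88.67) → (20.52,87.52) → (17.37,84.37) → (16.22,80.07) → (17.37,75.77) → (20.52,72.62) → (24.82,71.47) → (29.12,72.62) → (32.27,75.77) → (33.42,80.07), returning to the start.

G21
G90
G0 X64.82 Y147.71
M3 S605
G1 X105.87 Y147.71 F2342
G1 X105.87 Y56.05
G1 X64.82 Y56.05
G1 X64.82 Y147.71
M5
G0 X5.24 Y181.48
M3 S354
G1 X97.28 Y12.49 F4259
G1 X70.01 Y127.72
G1 X5.24 Y181.48
M5
G0 X33.82 Y117.59
M3 S354
G1 X141.68 Y16.52 F4259
G1 X81.69 Y55.77
G1 X64.09 Y171.90
M5
G0 X33.42 Y80.07
M3 S605
G1 X32.27 Y84.37 F2342
G1 X29.12 Y87.52
G1 X24.82 Y88.67
G1 X20.52 Y87.52
G1 X17.37 Y84.37
G1 X16.22 Y80.07
G1 X17.37 Y75.77
G1 X20.52 Y72.62
G1 X24.82 Y71.47
G1 X29.12 Y72.62
G1 X32.27 Y75.77
G1 X33.42 Y80.07
M5
G0 X0.00 Y0.00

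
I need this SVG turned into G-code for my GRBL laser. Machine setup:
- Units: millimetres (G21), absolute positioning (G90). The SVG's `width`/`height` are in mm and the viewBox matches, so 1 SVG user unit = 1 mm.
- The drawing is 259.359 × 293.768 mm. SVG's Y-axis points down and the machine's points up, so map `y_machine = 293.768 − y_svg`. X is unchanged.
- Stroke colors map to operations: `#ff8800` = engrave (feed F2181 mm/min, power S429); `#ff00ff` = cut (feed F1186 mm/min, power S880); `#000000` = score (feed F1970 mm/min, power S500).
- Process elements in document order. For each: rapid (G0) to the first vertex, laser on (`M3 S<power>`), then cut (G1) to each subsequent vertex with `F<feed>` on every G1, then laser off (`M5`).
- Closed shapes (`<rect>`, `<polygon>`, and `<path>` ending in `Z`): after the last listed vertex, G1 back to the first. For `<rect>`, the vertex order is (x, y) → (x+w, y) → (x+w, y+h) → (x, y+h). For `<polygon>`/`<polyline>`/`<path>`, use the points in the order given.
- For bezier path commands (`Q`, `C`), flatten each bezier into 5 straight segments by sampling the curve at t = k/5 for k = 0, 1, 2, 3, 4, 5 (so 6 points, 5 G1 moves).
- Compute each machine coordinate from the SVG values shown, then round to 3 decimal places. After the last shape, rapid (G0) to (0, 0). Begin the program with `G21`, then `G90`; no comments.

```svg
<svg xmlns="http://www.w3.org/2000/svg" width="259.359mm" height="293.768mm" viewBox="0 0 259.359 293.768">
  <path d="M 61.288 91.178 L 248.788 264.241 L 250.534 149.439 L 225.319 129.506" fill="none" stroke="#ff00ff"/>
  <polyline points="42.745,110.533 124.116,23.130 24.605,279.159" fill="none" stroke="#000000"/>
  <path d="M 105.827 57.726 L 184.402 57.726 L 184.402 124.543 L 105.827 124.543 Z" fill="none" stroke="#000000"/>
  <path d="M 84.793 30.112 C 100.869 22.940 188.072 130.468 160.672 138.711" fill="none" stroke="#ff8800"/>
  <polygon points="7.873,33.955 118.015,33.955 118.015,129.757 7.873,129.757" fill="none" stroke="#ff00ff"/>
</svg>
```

viewBox `0 0 259.359 293.768` with mm width/height → 1 unit = 1 mm. Flip: y_m = 293.768 − y_svg.

**Shape 1** — `<path>` open polyline, stroke `#ff00ff` → cut (S880, F1186). Machine vertices: (61.288,202.590) → (248.788,29.527) → (250.534,144.329) → (225.319,164.262). Open path.

**Shape 2** — `<polyline>` open polyline, stroke `#000000` → score (S500, F1970). Machine vertices: (42.745,183.235) → (124.116,270.638) → (24.605,14.609). Open path.

**Shape 3** — `<path>` rectangle, stroke `#000000` → score (S500, F1970). Machine vertices: (105.827,236.042) → (184.402,236.042) → (184.402,169.225) → (105.827,169.225) → (105.827,236.042). Closed: final G1 returns to the first vertex.

**Shape 4** — `<path>` cubic bezier, stroke `#ff8800` → engrave (S429, F2181). Control points (SVG): P0=(84.793,30.112), P1=(100.869,22.940), P2=(188.072,130.468), P3=(160.672,138.711); sampled at t=k/5. Machine vertices: (84.793,263.656) → (101.488,255.907) → (126.338,230.901) → (150.429,198.910) → (164.845,170.205) → (160.672,155.057). Open path.

**Shape 5** — `<polygon>` rectangle, stroke `#ff00ff` → cut (S880, F1186). Machine vertices: (7.873,259.813) → (118.015,259.813) → (118.015,164.011) → (7.873,164.011) → (7.873,259.813). Closed: final G1 returns to the first vertex.

G21
G90
G0 X61.288 Y202.590
M3 S880
G1 X248.788 Y29.527 F1186
G1 X250.534 Y144.329 F1186
G1 X225.319 Y164.262 F1186
M5
G0 X42.745 Y183.235
M3 S500
G1 X124.116 Y270.638 F1970
G1 X24.605 Y14.609 F1970
M5
G0 X105.827 Y236.042
M3 S500
G1 X184.402 Y236.042 F1970
G1 X184.402 Y169.225 F1970
G1 X105.827 Y169.225 F1970
G1 X105.827 Y236.042 F1970
M5
G0 X84.793 Y263.656
M3 S429
G1 X101.488 Y255.907 F2181
G1 X126.338 Y230.901 F2181
G1 X150.429 Y198.910 F2181
G1 X164.845 Y170.205 F2181
G1 X160.672 Y155.057 F2181
M5
G0 X7.873 Y259.813
M3 S880
G1 X118.015 Y259.813 F1186
G1 X118.015 Y164.011 F1186
G1 X7.873 Y164.011 F1186
G1 X7.873 Y259.813 F1186
M5
G0 X0.000 Y0.000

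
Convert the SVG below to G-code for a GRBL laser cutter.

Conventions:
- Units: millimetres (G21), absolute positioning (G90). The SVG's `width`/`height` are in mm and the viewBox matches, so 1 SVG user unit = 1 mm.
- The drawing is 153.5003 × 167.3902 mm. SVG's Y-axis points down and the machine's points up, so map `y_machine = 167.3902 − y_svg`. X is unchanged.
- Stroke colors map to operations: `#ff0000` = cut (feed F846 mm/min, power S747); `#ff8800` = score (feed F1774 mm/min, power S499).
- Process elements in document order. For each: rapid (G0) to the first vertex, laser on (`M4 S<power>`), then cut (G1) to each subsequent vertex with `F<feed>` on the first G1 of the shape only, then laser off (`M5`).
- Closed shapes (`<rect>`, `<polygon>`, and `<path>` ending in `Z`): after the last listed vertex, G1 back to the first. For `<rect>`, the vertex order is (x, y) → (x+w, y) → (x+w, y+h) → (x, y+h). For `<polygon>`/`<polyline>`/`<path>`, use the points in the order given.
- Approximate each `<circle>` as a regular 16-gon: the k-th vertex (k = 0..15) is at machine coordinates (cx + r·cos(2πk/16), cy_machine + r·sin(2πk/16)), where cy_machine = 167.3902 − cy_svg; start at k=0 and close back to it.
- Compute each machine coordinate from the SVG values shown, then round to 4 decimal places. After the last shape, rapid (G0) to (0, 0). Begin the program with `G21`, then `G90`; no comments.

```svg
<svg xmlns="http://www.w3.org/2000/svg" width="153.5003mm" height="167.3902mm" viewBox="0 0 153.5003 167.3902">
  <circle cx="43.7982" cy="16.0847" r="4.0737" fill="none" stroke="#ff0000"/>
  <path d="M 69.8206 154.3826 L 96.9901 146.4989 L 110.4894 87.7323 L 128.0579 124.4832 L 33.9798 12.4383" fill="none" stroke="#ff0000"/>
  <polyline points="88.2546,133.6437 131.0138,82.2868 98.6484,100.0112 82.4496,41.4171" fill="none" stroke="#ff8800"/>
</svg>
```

G21
G90
G0 X47.8719 Y151.3055
M4 S747
G1 X47.5618 Y152.8644 F846
G1 X46.6787 Y154.1860
G1 X45.3571 Y155.0691
G1 X43.7982 Y155.3792
G1 X42.2393 Y155.0691
G1 X40.9177 Y154.1860
G1 X40.0346 Y152.8644
G1 X39.7245 Y151.3055
G1 X40.0346 Y149.7466
G1 X40.9177 Y148.4250
G1 X42.2393 Y147.5419
G1 X43.7982 Y147.2318
G1 X45.3571 Y147.5419
G1 X46.6787 Y148.4250
G1 X47.5618 Y149.7466
G1 X47.8719 Y151.3055
M5
G0 X69.8206 Y13.0076
M4 S747
G1 X96.9901 Y20.8913 F846
G1 X110.4894 Y79.6579
G1 X128.0579 Y42.9070
G1 X33.9798 Y154.9519
M5
G0 X88.2546 Y33.7465
M4 S499
G1 X131.0138 Y85.1034 F1774
G1 X98.6484 Y67.3790
G1 X82.4496 Y125.9731
M5
G0 X0.0000 Y0.0000

viewBox `0 0 153.5003 167.3902` with mm width/height → 1 unit = 1 mm. Flip: y_m = 167.3902 − y_svg.

**Shape 1** — `<circle>` circle, stroke `#ff0000` → cut (S747, F846). Machine vertices: (47.8719,151.3055) → (47.5618,152.8644) → (46.6787,154.1860) → (45.3571,155.0691) → (43.7982,155.3792) → (42.2393,155.0691) → (40.9177,154.1860) → (40.0346,152.8644) → (39.7245,151.3055) → (40.0346,149.7466) → (40.9177,148.4250) → (42.2393,147.5419) → (43.7982,147.2318) → (45.3571,147.5419) → (46.6787,148.4250) → (47.5618,149.7466) → (47.8719,151.3055). Closed: final G1 returns to the first vertex.

**Shape 2** — `<path>` open polyline, stroke `#ff0000` → cut (S747, F846). Machine vertices: (69.8206,13.0076) → (96.9901,20.8913) → (110.4894,79.6579) → (128.0579,42.9070) → (33.9798,154.9519). Open path.

**Shape 3** — `<polyline>` open polyline, stroke `#ff8800` → score (S499, F1774). Machine vertices: (88.2546,33.7465) → (131.0138,85.1034) → (98.6484,67.3790) → (82.4496,125.9731). Open path.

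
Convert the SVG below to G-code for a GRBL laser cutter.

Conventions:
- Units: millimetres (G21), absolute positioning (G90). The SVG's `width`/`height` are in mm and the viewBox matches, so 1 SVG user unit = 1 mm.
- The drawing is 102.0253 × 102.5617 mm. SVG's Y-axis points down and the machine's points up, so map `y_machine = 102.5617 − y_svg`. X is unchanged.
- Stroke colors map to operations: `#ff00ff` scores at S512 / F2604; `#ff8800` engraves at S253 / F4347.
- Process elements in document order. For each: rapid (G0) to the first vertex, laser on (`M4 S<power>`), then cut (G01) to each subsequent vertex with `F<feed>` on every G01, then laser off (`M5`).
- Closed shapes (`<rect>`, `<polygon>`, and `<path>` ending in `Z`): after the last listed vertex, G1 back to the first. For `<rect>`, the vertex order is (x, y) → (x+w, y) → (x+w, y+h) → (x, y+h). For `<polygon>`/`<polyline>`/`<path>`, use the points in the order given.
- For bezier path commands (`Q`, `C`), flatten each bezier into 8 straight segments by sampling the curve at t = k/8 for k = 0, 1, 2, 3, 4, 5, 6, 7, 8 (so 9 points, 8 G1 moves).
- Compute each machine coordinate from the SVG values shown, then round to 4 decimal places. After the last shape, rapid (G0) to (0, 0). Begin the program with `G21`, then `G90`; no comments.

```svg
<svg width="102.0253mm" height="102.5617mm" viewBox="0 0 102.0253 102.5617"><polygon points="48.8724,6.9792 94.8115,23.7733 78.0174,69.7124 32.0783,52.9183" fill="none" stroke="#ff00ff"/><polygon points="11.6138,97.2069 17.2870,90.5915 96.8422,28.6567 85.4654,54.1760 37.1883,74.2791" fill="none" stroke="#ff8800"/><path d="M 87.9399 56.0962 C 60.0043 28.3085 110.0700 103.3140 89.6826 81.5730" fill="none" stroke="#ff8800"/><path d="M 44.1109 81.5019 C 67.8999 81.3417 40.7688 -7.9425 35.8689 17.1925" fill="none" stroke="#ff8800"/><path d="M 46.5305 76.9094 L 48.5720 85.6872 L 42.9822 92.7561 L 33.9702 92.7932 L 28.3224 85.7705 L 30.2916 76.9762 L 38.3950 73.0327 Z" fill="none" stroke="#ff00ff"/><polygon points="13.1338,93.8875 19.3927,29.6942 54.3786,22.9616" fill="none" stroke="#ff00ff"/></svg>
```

G21
G90
G0 X48.8724 Y95.5825
M4 S512
G01 X94.8115 Y78.7884 F2604
G01 X78.0174 Y32.8493 F2604
G01 X32.0783 Y49.6434 F2604
G01 X48.8724 Y95.5825 F2604
M5
G0 X11.6138 Y5.3548
M4 S253
G01 X17.2870 Y11.9702 F4347
G01 X96.8422 Y73.9050 F4347
G01 X85.4654 Y48.3857 F4347
G01 X37.1883 Y28.2826 F4347
G01 X11.6138 Y5.3548 F4347
M5
G0 X87.9399 Y46.4655
M4 S253
G01 X80.8304 Y52.4572 F4347
G01 X79.2938 Y51.1504 F4347
G01 X81.5905 Y44.8834 F4347
G01 X85.9807 Y35.9946 F4347
G01 X90.7247 Y26.8224 F4347
G01 X94.0828 Y19.7051 F4347
G01 X94.3153 Y16.9811 F4347
G01 X89.6826 Y20.9887 F4347
M5
G0 X44.1109 Y21.0598
M4 S253
G01 X50.7878 Y24.9000 F4347
G01 X53.5481 Y34.7103 F4347
G01 X53.2492 Y48.1055 F4347
G01 X50.7482 Y62.7002 F4347
G01 X46.9025 Y76.1092 F4347
G01 X42.5692 Y85.9472 F4347
G01 X38.6056 Y89.8290 F4347
G01 X35.8689 Y85.3692 F4347
M5
G0 X46.5305 Y25.6523
M4 S512
G01 X48.5720 Y16.8745 F2604
G01 X42.9822 Y9.8056 F2604
G01 X33.9702 Y9.7685 F2604
G01 X28.3224 Y16.7912 F2604
G01 X30.2916 Y25.5855 F2604
G01 X38.3950 Y29.5290 F2604
G01 X46.5305 Y25.6523 F2604
M5
G0 X13.1338 Y8.6742
M4 S512
G01 X19.3927 Y72.8675 F2604
G01 X54.3786 Y79.6001 F2604
G01 X13.1338 Y8.6742 F2604
M5
G0 X0.0000 Y0.0000

viewBox `0 0 102.0253 102.5617` with mm width/height → 1 unit = 1 mm. Flip: y_m = 102.5617 − y_svg.

**Shape 1** — `<polygon>` regular polygon, stroke `#ff00ff` → score (S512, F2604). Machine vertices: (48.8724,95.5825) → (94.8115,78.7884) → (78.0174,32.8493) → (32.0783,49.6434) → (48.8724,95.5825). Closed: final G1 returns to the first vertex.

**Shape 2** — `<polygon>` closed polygon, stroke `#ff8800` → engrave (S253, F4347). Machine vertices: (11.6138,5.3548) → (17.2870,11.9702) → (96.8422,73.9050) → (85.4654,48.3857) → (37.1883,28.2826) → (11.6138,5.3548). Closed: final G1 returns to the first vertex.

**Shape 3** — `<path>` cubic bezier, stroke `#ff8800` → engrave (S253, F4347). Control points (SVG): P0=(87.9399,56.0962), P1=(60.0043,28.3085), P2=(110.0700,103.3140), P3=(89.6826,81.5730); sampled at t=k/8. Machine vertices: (87.9399,46.4655) → (80.8304,52.4572) → (79.2938,51.1504) → (81.5905,44.8834) → (85.9807,35.9946) → (90.7247,26.8224) → (94.0828,19.7051) → (94.3153,16.9811) → (89.6826,20.9887). Open path.

**Shape 4** — `<path>` cubic bezier, stroke `#ff8800` → engrave (S253, F4347). Control points (SVG): P0=(44.1109,81.5019), P1=(67.8999,81.3417), P2=(40.7688,-7.9425), P3=(35.8689,17.1925); sampled at t=k/8. Machine vertices: (44.1109,21.0598) → (50.7878,24.9000) → (53.5481,34.7103) → (53.2492,48.1055) → (50.7482,62.7002) → (46.9025,76.1092) → (42.5692,85.9472) → (38.6056,89.8290) → (35.8689,85.3692). Open path.

**Shape 5** — `<path>` regular polygon, stroke `#ff00ff` → score (S512, F2604). Machine vertices: (46.5305,25.6523) → (48.5720,16.8745) → (42.9822,9.8056) → (33.9702,9.7685) → (28.3224,16.7912) → (30.2916,25.5855) → (38.3950,29.5290) → (46.5305,25.6523). Closed: final G1 returns to the first vertex.

**Shape 6** — `<polygon>` closed polygon, stroke `#ff00ff` → score (S512, F2604). Machine vertices: (13.1338,8.6742) → (19.3927,72.8675) → (54.3786,79.6001) → (13.1338,8.6742). Closed: final G1 returns to the first vertex.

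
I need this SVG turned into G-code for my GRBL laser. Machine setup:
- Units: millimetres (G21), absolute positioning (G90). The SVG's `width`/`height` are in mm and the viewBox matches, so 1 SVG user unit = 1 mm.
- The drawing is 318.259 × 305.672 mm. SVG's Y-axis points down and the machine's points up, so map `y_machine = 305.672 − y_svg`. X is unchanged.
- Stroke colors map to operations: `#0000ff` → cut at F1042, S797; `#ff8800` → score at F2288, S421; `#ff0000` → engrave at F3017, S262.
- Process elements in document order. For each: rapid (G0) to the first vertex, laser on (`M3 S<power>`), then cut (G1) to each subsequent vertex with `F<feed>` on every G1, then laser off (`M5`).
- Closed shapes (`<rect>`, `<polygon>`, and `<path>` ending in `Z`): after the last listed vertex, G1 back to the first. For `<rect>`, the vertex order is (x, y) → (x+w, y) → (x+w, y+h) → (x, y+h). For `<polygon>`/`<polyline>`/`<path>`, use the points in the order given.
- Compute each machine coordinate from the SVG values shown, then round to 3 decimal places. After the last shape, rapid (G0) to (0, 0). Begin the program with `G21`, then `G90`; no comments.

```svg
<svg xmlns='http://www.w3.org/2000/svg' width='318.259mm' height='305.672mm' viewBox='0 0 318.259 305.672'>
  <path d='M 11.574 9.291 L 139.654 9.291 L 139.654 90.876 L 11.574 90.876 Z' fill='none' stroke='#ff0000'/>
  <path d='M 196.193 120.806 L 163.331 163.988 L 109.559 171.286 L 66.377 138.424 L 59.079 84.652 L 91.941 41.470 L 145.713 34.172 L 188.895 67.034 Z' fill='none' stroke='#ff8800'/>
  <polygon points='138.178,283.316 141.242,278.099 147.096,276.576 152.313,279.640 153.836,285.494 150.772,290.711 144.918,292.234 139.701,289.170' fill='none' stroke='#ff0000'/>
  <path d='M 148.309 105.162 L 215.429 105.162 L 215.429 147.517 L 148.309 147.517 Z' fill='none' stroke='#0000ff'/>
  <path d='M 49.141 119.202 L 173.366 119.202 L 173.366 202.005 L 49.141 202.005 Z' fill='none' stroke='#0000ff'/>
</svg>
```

viewBox `0 0 318.259 305.672` with mm width/height → 1 unit = 1 mm. Flip: y_m = 305.672 − y_svg.

**Shape 1** — `<path>` rectangle, stroke `#ff0000` → engrave (S262, F3017). Machine vertices: (11.574,296.381) → (139.654,296.381) → (139.654,214.796) → (11.574,214.796) → (11.574,296.381). Closed: final G1 returns to the first vertex.

**Shape 2** — `<path>` regular polygon, stroke `#ff8800` → score (S421, F2288). Machine vertices: (196.193,184.866) → (163.331,141.684) → (109.559,134.386) → (66.377,167.248) → (59.079,221.020) → (91.941,264.202) → (145.713,271.500) → (188.895,238.638) → (196.193,184.866). Closed: final G1 returns to the first vertex.

**Shape 3** — `<polygon>` regular polygon, stroke `#ff0000` → engrave (S262, F3017). Machine vertices: (138.178,22.356) → (141.242,27.573) → (147.096,29.096) → (152.313,26.032) → (153.836,20.178) → (150.772,14.961) → (144.918,13.438) → (139.701,16.502) → (138.178,22.356). Closed: final G1 returns to the first vertex.

**Shape 4** — `<path>` rectangle, stroke `#0000ff` → cut (S797, F1042). Machine vertices: (148.309,200.510) → (215.429,200.510) → (215.429,158.155) → (148.309,158.155) → (148.309,200.510). Closed: final G1 returns to the first vertex.

**Shape 5** — `<path>` rectangle, stroke `#0000ff` → cut (S797, F1042). Machine vertices: (49.141,186.470) → (173.366,186.470) → (173.366,103.667) → (49.141,103.667) → (49.141,186.470). Closed: final G1 returns to the first vertex.

G21
G90
G0 X11.574 Y296.381
M3 S262
G1 X139.654 Y296.381 F3017
G1 X139.654 Y214.796 F3017
G1 X11.574 Y214.796 F3017
G1 X11.574 Y296.381 F3017
M5
G0 X196.193 Y184.866
M3 S421
G1 X163.331 Y141.684 F2288
G1 X109.559 Y134.386 F2288
G1 X66.377 Y167.248 F2288
G1 X59.079 Y221.020 F2288
G1 X91.941 Y264.202 F2288
G1 X145.713 Y271.500 F2288
G1 X188.895 Y238.638 F2288
G1 X196.193 Y184.866 F2288
M5
G0 X138.178 Y22.356
M3 S262
G1 X141.242 Y27.573 F3017
G1 X147.096 Y29.096 F3017
G1 X152.313 Y26.032 F3017
G1 X153.836 Y20.178 F3017
G1 X150.772 Y14.961 F3017
G1 X144.918 Y13.438 F3017
G1 X139.701 Y16.502 F3017
G1 X138.178 Y22.356 F3017
M5
G0 X148.309 Y200.510
M3 S797
G1 X215.429 Y200.510 F1042
G1 X215.429 Y158.155 F1042
G1 X148.309 Y158.155 F1042
G1 X148.309 Y200.510 F1042
M5
G0 X49.141 Y186.470
M3 S797
G1 X173.366 Y186.470 F1042
G1 X173.366 Y103.667 F1042
G1 X49.141 Y103.667 F1042
G1 X49.141 Y186.470 F1042
M5
G0 X0.000 Y0.000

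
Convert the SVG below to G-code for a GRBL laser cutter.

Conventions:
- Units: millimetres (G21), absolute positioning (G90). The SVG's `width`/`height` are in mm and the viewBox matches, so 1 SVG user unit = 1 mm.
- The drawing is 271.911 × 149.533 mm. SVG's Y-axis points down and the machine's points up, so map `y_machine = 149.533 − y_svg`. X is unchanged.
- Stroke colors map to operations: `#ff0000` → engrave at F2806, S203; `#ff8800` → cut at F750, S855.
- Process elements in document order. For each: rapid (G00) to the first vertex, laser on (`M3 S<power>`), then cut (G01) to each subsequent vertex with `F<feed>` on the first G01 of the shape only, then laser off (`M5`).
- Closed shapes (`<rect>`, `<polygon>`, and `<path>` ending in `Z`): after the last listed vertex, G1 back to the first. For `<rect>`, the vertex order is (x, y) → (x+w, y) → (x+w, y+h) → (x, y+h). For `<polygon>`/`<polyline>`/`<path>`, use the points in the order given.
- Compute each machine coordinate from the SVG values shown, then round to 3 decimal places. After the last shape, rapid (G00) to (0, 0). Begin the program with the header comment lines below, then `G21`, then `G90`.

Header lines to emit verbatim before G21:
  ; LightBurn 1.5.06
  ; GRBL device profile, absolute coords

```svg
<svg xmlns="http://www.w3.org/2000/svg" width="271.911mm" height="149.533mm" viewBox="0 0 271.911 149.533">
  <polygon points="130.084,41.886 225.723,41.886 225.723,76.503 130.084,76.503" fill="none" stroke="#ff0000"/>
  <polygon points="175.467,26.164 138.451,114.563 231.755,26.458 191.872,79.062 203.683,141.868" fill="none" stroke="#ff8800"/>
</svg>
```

; LightBurn 1.5.06
; GRBL device profile, absolute coords
G21
G90
G00 X130.084 Y107.647
M3 S203
G01 X225.723 Y107.647 F2806
G01 X225.723 Y73.030
G01 X130.084 Y73.030
G01 X130.084 Y107.647
M5
G00 X175.467 Y123.369
M3 S855
G01 X138.451 Y34.970 F750
G01 X231.755 Y123.075
G01 X191.872 Y70.471
G01 X203.683 Y7.665
G01 X175.467 Y123.369
M5
G00 X0.000 Y0.000

Since the viewBox matches the mm dimensions, user units are millimetres directly. The only transform is the Y-flip y_m = 149.533 − y_svg.

Shape 1 is a rectangle drawn with `<polygon>`. Its stroke #ff0000 means engrave at S203, F2806. After flipping Y the toolpath is (130.084,107.647) → (225.723,107.647) → (225.723,73.030) → (130.084,73.030) → (130.084,107.647), returning to the start.

Shape 2 is a closed polygon drawn with `<polygon>`. Its stroke #ff8800 means cut at S855, F750. After flipping Y the toolpath is (175.467,123.369) → (138.451,34.970) → (231.755,123.075) → (191.872,70.471) → (203.683,7.665) → (175.467,123.369), returning to the start.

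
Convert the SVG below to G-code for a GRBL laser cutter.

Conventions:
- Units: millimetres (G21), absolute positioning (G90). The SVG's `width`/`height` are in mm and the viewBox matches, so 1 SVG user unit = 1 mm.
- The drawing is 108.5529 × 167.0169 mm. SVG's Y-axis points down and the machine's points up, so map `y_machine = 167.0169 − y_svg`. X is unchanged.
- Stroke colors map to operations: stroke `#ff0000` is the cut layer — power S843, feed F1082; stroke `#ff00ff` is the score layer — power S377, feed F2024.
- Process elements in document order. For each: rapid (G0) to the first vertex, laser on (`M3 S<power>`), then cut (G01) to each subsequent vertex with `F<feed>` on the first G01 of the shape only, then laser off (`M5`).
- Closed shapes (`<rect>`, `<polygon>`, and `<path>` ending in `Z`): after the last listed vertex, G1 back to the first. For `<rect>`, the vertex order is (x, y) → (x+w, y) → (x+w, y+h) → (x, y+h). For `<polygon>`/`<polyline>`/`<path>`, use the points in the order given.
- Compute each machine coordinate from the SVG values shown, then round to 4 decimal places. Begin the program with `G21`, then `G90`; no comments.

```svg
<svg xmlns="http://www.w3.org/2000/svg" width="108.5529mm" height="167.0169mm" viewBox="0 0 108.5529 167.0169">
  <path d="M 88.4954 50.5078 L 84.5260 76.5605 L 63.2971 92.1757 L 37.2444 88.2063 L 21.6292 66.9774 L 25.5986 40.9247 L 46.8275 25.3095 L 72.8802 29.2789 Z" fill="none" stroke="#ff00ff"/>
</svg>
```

G21
G90
G0 X88.4954 Y116.5091
M3 S377
G01 X84.5260 Y90.4564 F2024
G01 X63.2971 Y74.8412
G01 X37.2444 Y78.8106
G01 X21.6292 Y100.0395
G01 X25.5986 Y126.0922
G01 X46.8275 Y141.7074
G01 X72.8802 Y137.7380
G01 X88.4954 Y116.5091
M5

Since the viewBox matches the mm dimensions, user units are millimetres directly. The only transform is the Y-flip y_m = 167.0169 − y_svg.

Shape 1 is a regular polygon drawn with `<path>`. Its stroke #ff00ff means score at S377, F2024. After flipping Y the toolpath is (88.4954,116.5091) → (84.5260,90.4564) → (63.2971,74.8412) → (37.2444,78.8106) → (21.6292,100.0395) → (25.5986,126.0922) → (46.8275,141.7074) → (72.8802,137.7380) → (88.4954,116.5091), returning to the start.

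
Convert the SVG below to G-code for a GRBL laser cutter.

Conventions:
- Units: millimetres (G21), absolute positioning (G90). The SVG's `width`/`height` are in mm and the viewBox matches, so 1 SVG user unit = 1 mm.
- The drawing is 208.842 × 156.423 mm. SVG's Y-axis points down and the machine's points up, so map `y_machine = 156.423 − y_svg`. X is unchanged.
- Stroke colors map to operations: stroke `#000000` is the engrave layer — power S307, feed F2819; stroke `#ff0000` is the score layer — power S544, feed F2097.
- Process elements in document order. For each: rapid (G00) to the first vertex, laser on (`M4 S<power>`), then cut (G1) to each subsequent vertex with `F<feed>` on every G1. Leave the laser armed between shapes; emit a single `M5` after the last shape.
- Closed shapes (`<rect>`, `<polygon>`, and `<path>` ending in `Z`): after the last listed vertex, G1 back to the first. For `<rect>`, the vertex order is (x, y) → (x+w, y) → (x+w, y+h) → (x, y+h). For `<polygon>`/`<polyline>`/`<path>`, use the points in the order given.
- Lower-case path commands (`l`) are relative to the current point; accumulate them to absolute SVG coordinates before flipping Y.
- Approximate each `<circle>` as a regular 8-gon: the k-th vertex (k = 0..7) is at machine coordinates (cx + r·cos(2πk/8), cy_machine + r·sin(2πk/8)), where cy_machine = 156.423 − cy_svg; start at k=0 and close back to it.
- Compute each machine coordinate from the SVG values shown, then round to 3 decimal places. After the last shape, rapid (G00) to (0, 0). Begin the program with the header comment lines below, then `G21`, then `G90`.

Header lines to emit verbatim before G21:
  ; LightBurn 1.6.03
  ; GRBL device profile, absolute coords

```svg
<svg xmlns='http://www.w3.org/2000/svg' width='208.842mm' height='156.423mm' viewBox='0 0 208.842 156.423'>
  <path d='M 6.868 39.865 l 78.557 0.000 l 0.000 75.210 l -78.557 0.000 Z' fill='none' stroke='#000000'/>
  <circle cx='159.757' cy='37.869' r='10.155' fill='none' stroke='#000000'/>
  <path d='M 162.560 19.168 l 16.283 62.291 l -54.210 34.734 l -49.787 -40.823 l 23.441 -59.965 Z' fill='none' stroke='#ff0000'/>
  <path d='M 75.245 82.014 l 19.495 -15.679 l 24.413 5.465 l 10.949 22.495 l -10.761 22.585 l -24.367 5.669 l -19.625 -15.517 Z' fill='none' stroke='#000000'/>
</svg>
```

viewBox `0 0 208.842 156.423` with mm width/height → 1 unit = 1 mm. Flip: y_m = 156.423 − y_svg.

**Shape 1** — `<path>` rectangle, stroke `#000000` → engrave (S307, F2819). Machine vertices: (6.868,116.558) → (85.425,116.558) → (85.425,41.348) → (6.868,41.348) → (6.868,116.558). Closed: final G1 returns to the first vertex.

**Shape 2** — `<circle>` circle, stroke `#000000` → engrave (S307, F2819). Machine vertices: (169.912,118.554) → (166.938,125.735) → (159.757,128.709) → (152.576,125.735) → (149.602,118.554) → (152.576,111.373) → (159.757,108.399) → (166.938,111.373) → (169.912,118.554). Closed: final G1 returns to the first vertex.

**Shape 3** — `<path>` regular polygon, stroke `#ff0000` → score (S544, F2097). Machine vertices: (162.560,137.255) → (178.843,74.964) → (124.633,40.230) → (74.846,81.053) → (98.287,141.018) → (162.560,137.255). Closed: final G1 returns to the first vertex.

**Shape 4** — `<path>` regular polygon, stroke `#000000` → engrave (S307, F2819). Machine vertices: (75.245,74.409) → (94.740,90.088) → (119.153,84.623) → (130.102,62.128) → (119.341,39.543) → (94.974,33.874) → (75.349,49.391) → (75.245,74.409). Closed: final G1 returns to the first vertex.

; LightBurn 1.6.03
; GRBL device profile, absolute coords
G21
G90
G00 X6.868 Y116.558
M4 S307
G1 X85.425 Y116.558 F2819
G1 X85.425 Y41.348 F2819
G1 X6.868 Y41.348 F2819
G1 X6.868 Y116.558 F2819
G00 X169.912 Y118.554
M4 S307
G1 X166.938 Y125.735 F2819
G1 X159.757 Y128.709 F2819
G1 X152.576 Y125.735 F2819
G1 X149.602 Y118.554 F2819
G1 X152.576 Y111.373 F2819
G1 X159.757 Y108.399 F2819
G1 X166.938 Y111.373 F2819
G1 X169.912 Y118.554 F2819
G00 X162.560 Y137.255
M4 S544
G1 X178.843 Y74.964 F2097
G1 X124.633 Y40.230 F2097
G1 X74.846 Y81.053 F2097
G1 X98.287 Y141.018 F2097
G1 X162.560 Y137.255 F2097
G00 X75.245 Y74.409
M4 S307
G1 X94.740 Y90.088 F2819
G1 X119.153 Y84.623 F2819
G1 X130.102 Y62.128 F2819
G1 X119.341 Y39.543 F2819
G1 X94.974 Y33.874 F2819
G1 X75.349 Y49.391 F2819
G1 X75.245 Y74.409 F2819
M5
G00 X0.000 Y0.000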